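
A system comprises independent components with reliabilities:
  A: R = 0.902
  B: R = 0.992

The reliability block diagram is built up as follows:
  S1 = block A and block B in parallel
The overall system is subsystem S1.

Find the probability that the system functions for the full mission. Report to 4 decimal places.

Parallel (A and B): 1 − (1 − 0.902000)(1 − 0.992000) = 0.9992

0.9992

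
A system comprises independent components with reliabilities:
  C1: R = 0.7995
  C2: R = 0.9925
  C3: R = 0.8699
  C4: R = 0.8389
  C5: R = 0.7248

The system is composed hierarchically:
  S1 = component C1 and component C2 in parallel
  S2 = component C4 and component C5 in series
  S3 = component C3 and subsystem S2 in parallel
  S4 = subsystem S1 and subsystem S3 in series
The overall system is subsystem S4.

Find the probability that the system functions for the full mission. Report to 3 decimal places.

0.948

Parallel (C1 and C2): 1 − (1 − 0.79950)(1 − 0.99250) = 0.99850
Series (C4 and C5): 0.83890 × 0.72480 = 0.60803
Parallel (C3 and [0.60803]): 1 − (1 − 0.86990)(1 − 0.60803) = 0.94900
Series ([0.99850] and [0.94900]): 0.99850 × 0.94900 = 0.948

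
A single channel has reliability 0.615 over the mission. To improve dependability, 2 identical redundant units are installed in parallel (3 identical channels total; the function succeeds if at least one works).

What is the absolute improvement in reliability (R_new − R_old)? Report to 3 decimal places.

0.328

R_before = 0.615
R_after = 1 − (1 − 0.615)^3 = 0.943
ΔR = 0.943 − 0.615 = 0.328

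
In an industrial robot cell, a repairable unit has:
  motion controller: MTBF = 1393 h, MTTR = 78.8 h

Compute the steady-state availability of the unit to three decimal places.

A(motion controller) = MTBF/(MTBF+MTTR) = 1393/(1393+78.8) = 0.946

0.946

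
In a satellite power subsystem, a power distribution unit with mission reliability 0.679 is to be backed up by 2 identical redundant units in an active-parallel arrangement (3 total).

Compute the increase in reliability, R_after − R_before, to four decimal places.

R_before = 0.679
R_after = 1 − (1 − 0.679)^3 = 0.9669
ΔR = 0.9669 − 0.679 = 0.2879

0.2879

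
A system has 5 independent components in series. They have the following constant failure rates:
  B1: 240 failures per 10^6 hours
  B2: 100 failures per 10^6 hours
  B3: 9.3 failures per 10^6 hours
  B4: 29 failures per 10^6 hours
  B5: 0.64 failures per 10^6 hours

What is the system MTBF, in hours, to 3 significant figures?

2640

Series of exponential components: λ_sys = Σ λ_i
λ_sys = 0.00024 + 0.00010 + 0.0000093 + 0.000029 + 0.00000064 = 3.7894e-04 /h
MTBF = 1 / λ_sys = 2640 h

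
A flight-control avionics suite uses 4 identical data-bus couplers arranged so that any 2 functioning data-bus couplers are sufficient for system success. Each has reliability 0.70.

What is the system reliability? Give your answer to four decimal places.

0.9163

R = Σ_{i=2}^{4} C(4,i) p^i (1−p)^{4−i} with p = 0.70
C(4,2)·0.70^2·0.30^2 = 0.264600
C(4,3)·0.70^3·0.30^1 = 0.411600
C(4,4)·0.70^4·0.30^0 = 0.240100
Sum = 0.9163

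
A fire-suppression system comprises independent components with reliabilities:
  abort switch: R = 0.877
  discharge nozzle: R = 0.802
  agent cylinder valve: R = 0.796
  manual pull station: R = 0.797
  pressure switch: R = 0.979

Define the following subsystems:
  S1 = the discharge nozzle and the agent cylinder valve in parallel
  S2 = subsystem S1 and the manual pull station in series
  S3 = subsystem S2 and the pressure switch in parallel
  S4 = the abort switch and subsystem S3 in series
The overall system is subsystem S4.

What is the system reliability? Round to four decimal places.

Parallel (discharge nozzle and agent cylinder valve): 1 − (1 − 0.802000)(1 − 0.796000) = 0.959608
Series ([0.959608] and manual pull station): 0.959608 × 0.797000 = 0.764808
Parallel ([0.764808] and pressure switch): 1 − (1 − 0.764808)(1 − 0.979000) = 0.995061
Series (abort switch and [0.995061]): 0.877000 × 0.995061 = 0.8727

0.8727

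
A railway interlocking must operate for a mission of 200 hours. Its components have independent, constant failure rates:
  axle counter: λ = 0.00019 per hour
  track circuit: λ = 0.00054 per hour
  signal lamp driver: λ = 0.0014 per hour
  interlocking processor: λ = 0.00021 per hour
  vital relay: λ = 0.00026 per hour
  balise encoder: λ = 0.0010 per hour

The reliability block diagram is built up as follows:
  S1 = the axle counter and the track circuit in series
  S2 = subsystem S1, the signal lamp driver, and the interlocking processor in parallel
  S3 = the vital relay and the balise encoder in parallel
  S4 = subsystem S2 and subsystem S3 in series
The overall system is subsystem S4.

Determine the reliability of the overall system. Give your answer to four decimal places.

R(axle counter) = exp(−0.00019 × 200) = 0.962713
R(track circuit) = exp(−0.00054 × 200) = 0.897628
R(signal lamp driver) = exp(−0.0014 × 200) = 0.755784
R(interlocking processor) = exp(−0.00021 × 200) = 0.958870
R(vital relay) = exp(−0.00026 × 200) = 0.949329
R(balise encoder) = exp(−0.0010 × 200) = 0.818731
Series (axle counter and track circuit): 0.962713 × 0.897628 = 0.864158
Parallel ([0.864158], signal lamp driver, and interlocking processor): 1 − (1 − 0.864158)(1 − 0.755784)(1 − 0.958870) = 0.998636
Parallel (vital relay and balise encoder): 1 − (1 − 0.949329)(1 − 0.818731) = 0.990815
Series ([0.998636] and [0.990815]): 0.998636 × 0.990815 = 0.9895

0.9895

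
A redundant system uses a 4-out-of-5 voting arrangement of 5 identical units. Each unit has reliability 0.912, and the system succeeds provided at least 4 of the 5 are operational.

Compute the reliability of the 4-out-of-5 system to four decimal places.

0.9353

R = Σ_{i=4}^{5} C(5,i) p^i (1−p)^{5−i} with p = 0.912
C(5,4)·0.912^4·0.088^1 = 0.304391
C(5,5)·0.912^5·0.088^0 = 0.630920
Sum = 0.9353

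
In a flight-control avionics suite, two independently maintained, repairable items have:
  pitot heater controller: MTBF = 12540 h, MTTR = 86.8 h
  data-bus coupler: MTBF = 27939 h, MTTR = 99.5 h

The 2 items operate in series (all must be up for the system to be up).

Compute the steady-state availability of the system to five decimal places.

0.98960

A(pitot heater controller) = MTBF/(MTBF+MTTR) = 12540/(12540+86.8) = 0.993126
A(data-bus coupler) = MTBF/(MTBF+MTTR) = 27939/(27939+99.5) = 0.996451
Series availability: 0.993126 × 0.996451 = 0.98960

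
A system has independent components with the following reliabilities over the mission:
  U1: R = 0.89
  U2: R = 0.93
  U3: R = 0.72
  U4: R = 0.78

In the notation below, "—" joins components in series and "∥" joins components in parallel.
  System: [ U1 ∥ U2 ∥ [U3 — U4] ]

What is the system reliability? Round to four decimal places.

0.9966

Series (U3 and U4): 0.720000 × 0.780000 = 0.561600
Parallel (U1, U2, and [0.561600]): 1 − (1 − 0.890000)(1 − 0.930000)(1 − 0.561600) = 0.9966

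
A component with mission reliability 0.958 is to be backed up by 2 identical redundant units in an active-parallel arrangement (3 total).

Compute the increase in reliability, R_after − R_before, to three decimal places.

0.042

R_before = 0.958
R_after = 1 − (1 − 0.958)^3 = 1.000
ΔR = 1.000 − 0.958 = 0.042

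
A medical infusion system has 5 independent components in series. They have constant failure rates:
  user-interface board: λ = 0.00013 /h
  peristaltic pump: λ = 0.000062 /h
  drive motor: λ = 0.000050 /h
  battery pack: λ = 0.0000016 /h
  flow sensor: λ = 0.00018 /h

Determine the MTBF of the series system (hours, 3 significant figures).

2360

Series of exponential components: λ_sys = Σ λ_i
λ_sys = 0.00013 + 0.000062 + 0.000050 + 0.0000016 + 0.00018 = 4.2360e-04 /h
MTBF = 1 / λ_sys = 2360 h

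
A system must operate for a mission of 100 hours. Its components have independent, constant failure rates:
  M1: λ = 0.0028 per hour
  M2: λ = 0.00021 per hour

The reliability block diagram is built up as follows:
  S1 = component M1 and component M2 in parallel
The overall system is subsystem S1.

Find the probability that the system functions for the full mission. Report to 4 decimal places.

0.9949

R(M1) = exp(−0.0028 × 100) = 0.755784
R(M2) = exp(−0.00021 × 100) = 0.979219
Parallel (M1 and M2): 1 − (1 − 0.755784)(1 − 0.979219) = 0.9949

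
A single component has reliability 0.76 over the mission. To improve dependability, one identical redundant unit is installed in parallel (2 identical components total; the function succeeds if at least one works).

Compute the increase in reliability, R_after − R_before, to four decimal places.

R_before = 0.76
R_after = 1 − (1 − 0.76)^2 = 0.9424
ΔR = 0.9424 − 0.76 = 0.1824

0.1824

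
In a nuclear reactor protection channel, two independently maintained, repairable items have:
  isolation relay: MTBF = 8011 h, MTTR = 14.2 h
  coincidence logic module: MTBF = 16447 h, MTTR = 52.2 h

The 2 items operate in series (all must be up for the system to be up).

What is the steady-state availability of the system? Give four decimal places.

A(isolation relay) = MTBF/(MTBF+MTTR) = 8011/(8011+14.2) = 0.998231
A(coincidence logic module) = MTBF/(MTBF+MTTR) = 16447/(16447+52.2) = 0.996836
Series availability: 0.998231 × 0.996836 = 0.9951

0.9951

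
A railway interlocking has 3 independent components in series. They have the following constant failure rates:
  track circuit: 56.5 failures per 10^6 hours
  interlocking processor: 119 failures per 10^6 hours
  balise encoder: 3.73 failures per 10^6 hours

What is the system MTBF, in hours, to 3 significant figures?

5580

Series of exponential components: λ_sys = Σ λ_i
λ_sys = 0.0000565 + 0.000119 + 0.00000373 = 1.7923e-04 /h
MTBF = 1 / λ_sys = 5580 h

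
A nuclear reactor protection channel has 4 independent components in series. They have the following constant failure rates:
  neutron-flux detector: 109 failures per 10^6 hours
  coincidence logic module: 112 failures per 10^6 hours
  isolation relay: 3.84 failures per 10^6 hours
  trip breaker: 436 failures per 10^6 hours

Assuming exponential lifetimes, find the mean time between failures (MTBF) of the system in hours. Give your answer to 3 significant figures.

1510

Series of exponential components: λ_sys = Σ λ_i
λ_sys = 0.000109 + 0.000112 + 0.00000384 + 0.000436 = 6.6084e-04 /h
MTBF = 1 / λ_sys = 1510 h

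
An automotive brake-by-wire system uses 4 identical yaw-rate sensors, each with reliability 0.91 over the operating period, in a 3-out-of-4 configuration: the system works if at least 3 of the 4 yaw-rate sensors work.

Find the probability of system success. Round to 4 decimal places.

0.9570

R = Σ_{i=3}^{4} C(4,i) p^i (1−p)^{4−i} with p = 0.91
C(4,3)·0.91^3·0.09^1 = 0.271286
C(4,4)·0.91^4·0.09^0 = 0.685750
Sum = 0.9570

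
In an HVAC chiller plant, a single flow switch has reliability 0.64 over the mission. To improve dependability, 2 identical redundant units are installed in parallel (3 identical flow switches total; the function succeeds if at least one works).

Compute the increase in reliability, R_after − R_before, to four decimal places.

R_before = 0.64
R_after = 1 − (1 − 0.64)^3 = 0.9533
ΔR = 0.9533 − 0.64 = 0.3133

0.3133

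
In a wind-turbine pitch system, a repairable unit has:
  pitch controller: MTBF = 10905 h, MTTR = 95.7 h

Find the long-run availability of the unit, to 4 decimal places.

A(pitch controller) = MTBF/(MTBF+MTTR) = 10905/(10905+95.7) = 0.9913

0.9913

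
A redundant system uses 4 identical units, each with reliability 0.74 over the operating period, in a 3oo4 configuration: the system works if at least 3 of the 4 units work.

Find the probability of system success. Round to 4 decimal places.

R = Σ_{i=3}^{4} C(4,i) p^i (1−p)^{4−i} with p = 0.74
C(4,3)·0.74^3·0.26^1 = 0.421433
C(4,4)·0.74^4·0.26^0 = 0.299866
Sum = 0.7213

0.7213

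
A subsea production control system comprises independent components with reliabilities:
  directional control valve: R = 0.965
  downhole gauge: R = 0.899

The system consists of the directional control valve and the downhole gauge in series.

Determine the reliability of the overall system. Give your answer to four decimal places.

Series (directional control valve and downhole gauge): 0.965000 × 0.899000 = 0.8675

0.8675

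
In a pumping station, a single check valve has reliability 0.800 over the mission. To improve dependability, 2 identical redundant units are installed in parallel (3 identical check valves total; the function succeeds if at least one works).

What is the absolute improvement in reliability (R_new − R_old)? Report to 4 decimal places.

0.1920

R_before = 0.800
R_after = 1 − (1 − 0.800)^3 = 0.9920
ΔR = 0.9920 − 0.800 = 0.1920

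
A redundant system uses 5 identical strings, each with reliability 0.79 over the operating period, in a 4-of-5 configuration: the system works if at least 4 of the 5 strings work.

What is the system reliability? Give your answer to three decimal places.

R = Σ_{i=4}^{5} C(5,i) p^i (1−p)^{5−i} with p = 0.79
C(5,4)·0.79^4·0.21^1 = 0.40898
C(5,5)·0.79^5·0.21^0 = 0.30771
Sum = 0.717

0.717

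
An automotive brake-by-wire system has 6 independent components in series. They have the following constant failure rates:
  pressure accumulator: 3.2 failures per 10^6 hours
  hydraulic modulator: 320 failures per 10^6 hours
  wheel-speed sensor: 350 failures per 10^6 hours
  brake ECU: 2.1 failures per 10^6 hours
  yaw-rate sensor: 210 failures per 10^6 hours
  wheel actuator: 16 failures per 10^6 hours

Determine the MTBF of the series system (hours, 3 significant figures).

1110

Series of exponential components: λ_sys = Σ λ_i
λ_sys = 0.0000032 + 0.00032 + 0.00035 + 0.0000021 + 0.00021 + 0.000016 = 9.0130e-04 /h
MTBF = 1 / λ_sys = 1110 h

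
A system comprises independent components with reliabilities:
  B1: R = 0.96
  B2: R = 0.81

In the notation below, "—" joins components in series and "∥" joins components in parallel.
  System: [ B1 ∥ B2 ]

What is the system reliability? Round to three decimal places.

0.992

Parallel (B1 and B2): 1 − (1 − 0.96000)(1 − 0.81000) = 0.992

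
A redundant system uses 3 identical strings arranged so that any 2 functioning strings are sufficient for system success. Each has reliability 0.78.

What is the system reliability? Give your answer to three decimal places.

R = Σ_{i=2}^{3} C(3,i) p^i (1−p)^{3−i} with p = 0.78
C(3,2)·0.78^2·0.22^1 = 0.40154
C(3,3)·0.78^3·0.22^0 = 0.47455
Sum = 0.876

0.876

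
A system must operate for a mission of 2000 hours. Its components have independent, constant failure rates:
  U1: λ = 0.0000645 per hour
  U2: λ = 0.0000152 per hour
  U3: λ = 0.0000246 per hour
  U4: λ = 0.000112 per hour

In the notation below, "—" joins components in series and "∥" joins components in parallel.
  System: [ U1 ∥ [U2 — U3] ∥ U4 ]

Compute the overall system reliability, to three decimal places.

0.998

R(U1) = exp(−0.0000645 × 2000) = 0.87897
R(U2) = exp(−0.0000152 × 2000) = 0.97006
R(U3) = exp(−0.0000246 × 2000) = 0.95199
R(U4) = exp(−0.000112 × 2000) = 0.79932
Series (U2 and U3): 0.97006 × 0.95199 = 0.92349
Parallel (U1, [0.92349], and U4): 1 − (1 − 0.87897)(1 − 0.92349)(1 − 0.79932) = 0.998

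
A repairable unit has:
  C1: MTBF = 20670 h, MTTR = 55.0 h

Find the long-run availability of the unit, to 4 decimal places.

0.9973

A(C1) = MTBF/(MTBF+MTTR) = 20670/(20670+55.0) = 0.9973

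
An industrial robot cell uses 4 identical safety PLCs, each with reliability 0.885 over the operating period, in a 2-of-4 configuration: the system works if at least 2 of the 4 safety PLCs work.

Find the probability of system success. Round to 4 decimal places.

0.9944

R = Σ_{i=2}^{4} C(4,i) p^i (1−p)^{4−i} with p = 0.885
C(4,2)·0.885^2·0.115^2 = 0.062149
C(4,3)·0.885^3·0.115^1 = 0.318851
C(4,4)·0.885^4·0.115^0 = 0.613441
Sum = 0.9944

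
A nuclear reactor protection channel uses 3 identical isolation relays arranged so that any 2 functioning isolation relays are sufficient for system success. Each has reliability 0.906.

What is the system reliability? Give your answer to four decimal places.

0.9752

R = Σ_{i=2}^{3} C(3,i) p^i (1−p)^{3−i} with p = 0.906
C(3,2)·0.906^2·0.094^1 = 0.231476
C(3,3)·0.906^3·0.094^0 = 0.743677
Sum = 0.9752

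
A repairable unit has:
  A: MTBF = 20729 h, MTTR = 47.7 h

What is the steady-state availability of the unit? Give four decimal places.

0.9977

A(A) = MTBF/(MTBF+MTTR) = 20729/(20729+47.7) = 0.9977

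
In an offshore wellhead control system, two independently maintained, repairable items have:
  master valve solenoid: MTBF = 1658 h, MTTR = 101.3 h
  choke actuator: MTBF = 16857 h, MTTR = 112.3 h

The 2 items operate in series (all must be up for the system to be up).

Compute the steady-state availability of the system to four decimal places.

A(master valve solenoid) = MTBF/(MTBF+MTTR) = 1658/(1658+101.3) = 0.942420
A(choke actuator) = MTBF/(MTBF+MTTR) = 16857/(16857+112.3) = 0.993382
Series availability: 0.942420 × 0.993382 = 0.9362

0.9362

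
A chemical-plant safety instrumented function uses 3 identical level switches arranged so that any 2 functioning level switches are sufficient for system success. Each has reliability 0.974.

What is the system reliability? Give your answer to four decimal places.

0.9980

R = Σ_{i=2}^{3} C(3,i) p^i (1−p)^{3−i} with p = 0.974
C(3,2)·0.974^2·0.026^1 = 0.073997
C(3,3)·0.974^3·0.026^0 = 0.924010
Sum = 0.9980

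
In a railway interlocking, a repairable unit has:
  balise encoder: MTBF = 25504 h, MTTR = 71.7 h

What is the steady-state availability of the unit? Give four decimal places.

0.9972

A(balise encoder) = MTBF/(MTBF+MTTR) = 25504/(25504+71.7) = 0.9972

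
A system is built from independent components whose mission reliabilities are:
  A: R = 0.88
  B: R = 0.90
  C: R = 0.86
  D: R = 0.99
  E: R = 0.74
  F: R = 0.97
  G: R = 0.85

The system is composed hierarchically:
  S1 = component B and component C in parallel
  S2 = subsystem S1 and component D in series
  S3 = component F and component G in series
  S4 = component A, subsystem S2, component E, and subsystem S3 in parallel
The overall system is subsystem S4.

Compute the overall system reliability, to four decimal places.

Parallel (B and C): 1 − (1 − 0.900000)(1 − 0.860000) = 0.986000
Series ([0.986000] and D): 0.986000 × 0.990000 = 0.976140
Series (F and G): 0.970000 × 0.850000 = 0.824500
Parallel (A, [0.976140], E, and [0.824500]): 1 − (1 − 0.880000)(1 − 0.976140)(1 − 0.740000)(1 − 0.824500) = 0.9999

0.9999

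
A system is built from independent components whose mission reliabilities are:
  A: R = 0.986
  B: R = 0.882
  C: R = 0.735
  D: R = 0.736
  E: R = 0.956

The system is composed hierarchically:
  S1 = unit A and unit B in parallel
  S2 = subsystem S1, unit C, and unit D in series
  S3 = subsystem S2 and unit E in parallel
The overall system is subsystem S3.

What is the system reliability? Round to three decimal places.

Parallel (A and B): 1 − (1 − 0.98600)(1 − 0.88200) = 0.99835
Series ([0.99835], C, and D): 0.99835 × 0.73500 × 0.73600 = 0.54007
Parallel ([0.54007] and E): 1 − (1 − 0.54007)(1 − 0.95600) = 0.980

0.980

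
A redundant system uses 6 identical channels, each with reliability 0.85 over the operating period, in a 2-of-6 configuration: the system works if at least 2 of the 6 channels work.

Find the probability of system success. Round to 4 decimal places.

R = Σ_{i=2}^{6} C(6,i) p^i (1−p)^{6−i} with p = 0.85
C(6,2)·0.85^2·0.15^4 = 0.005486
C(6,3)·0.85^3·0.15^3 = 0.041453
C(6,4)·0.85^4·0.15^2 = 0.176177
C(6,5)·0.85^5·0.15^1 = 0.399335
C(6,6)·0.85^6·0.15^0 = 0.377150
Sum = 0.9996

0.9996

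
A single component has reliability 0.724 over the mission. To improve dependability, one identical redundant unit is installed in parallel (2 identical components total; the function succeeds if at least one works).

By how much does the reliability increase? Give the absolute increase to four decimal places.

R_before = 0.724
R_after = 1 − (1 − 0.724)^2 = 0.9238
ΔR = 0.9238 − 0.724 = 0.1998

0.1998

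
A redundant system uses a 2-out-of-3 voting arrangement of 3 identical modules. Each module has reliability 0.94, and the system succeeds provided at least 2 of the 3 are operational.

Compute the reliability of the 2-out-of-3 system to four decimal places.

0.9896

R = Σ_{i=2}^{3} C(3,i) p^i (1−p)^{3−i} with p = 0.94
C(3,2)·0.94^2·0.06^1 = 0.159048
C(3,3)·0.94^3·0.06^0 = 0.830584
Sum = 0.9896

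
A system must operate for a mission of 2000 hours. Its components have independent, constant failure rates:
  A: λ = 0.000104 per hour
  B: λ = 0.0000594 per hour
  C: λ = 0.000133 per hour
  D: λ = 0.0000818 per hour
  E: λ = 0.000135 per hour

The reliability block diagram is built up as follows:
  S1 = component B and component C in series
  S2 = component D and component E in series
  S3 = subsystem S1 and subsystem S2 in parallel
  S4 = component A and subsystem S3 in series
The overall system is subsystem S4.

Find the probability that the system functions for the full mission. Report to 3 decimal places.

R(A) = exp(−0.000104 × 2000) = 0.81221
R(B) = exp(−0.0000594 × 2000) = 0.88799
R(C) = exp(−0.000133 × 2000) = 0.76644
R(D) = exp(−0.0000818 × 2000) = 0.84908
R(E) = exp(−0.000135 × 2000) = 0.76338
Series (B and C): 0.88799 × 0.76644 = 0.68059
Series (D and E): 0.84908 × 0.76338 = 0.64817
Parallel ([0.68059] and [0.64817]): 1 − (1 − 0.68059)(1 − 0.64817) = 0.88762
Series (A and [0.88762]): 0.81221 × 0.88762 = 0.721

0.721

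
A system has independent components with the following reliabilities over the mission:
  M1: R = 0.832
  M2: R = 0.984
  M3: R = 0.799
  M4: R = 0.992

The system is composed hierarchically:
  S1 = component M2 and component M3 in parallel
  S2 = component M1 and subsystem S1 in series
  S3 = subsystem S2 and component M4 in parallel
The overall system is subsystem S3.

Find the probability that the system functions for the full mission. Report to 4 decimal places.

0.9986

Parallel (M2 and M3): 1 − (1 − 0.984000)(1 − 0.799000) = 0.996784
Series (M1 and [0.996784]): 0.832000 × 0.996784 = 0.829324
Parallel ([0.829324] and M4): 1 − (1 − 0.829324)(1 − 0.992000) = 0.9986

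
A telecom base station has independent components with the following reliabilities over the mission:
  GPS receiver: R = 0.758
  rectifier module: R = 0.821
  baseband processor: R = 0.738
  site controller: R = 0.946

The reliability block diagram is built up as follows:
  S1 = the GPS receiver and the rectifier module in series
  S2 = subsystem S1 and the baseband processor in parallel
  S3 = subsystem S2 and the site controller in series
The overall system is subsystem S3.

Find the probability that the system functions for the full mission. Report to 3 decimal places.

0.852

Series (GPS receiver and rectifier module): 0.75800 × 0.82100 = 0.62232
Parallel ([0.62232] and baseband processor): 1 − (1 − 0.62232)(1 − 0.73800) = 0.90105
Series ([0.90105] and site controller): 0.90105 × 0.94600 = 0.852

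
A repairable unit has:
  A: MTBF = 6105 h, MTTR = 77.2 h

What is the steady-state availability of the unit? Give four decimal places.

0.9875

A(A) = MTBF/(MTBF+MTTR) = 6105/(6105+77.2) = 0.9875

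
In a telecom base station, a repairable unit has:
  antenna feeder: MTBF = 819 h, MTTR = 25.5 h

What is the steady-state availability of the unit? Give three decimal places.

0.970

A(antenna feeder) = MTBF/(MTBF+MTTR) = 819/(819+25.5) = 0.970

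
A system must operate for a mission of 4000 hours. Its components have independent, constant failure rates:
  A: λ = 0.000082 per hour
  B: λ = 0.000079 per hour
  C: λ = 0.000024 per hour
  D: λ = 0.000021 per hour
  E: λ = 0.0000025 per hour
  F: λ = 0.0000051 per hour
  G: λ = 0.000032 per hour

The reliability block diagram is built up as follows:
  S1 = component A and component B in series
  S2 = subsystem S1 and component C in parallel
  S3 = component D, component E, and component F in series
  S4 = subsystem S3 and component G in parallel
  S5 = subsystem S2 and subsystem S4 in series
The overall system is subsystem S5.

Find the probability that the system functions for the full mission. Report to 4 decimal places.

0.9441

R(A) = exp(−0.000082 × 4000) = 0.720363
R(B) = exp(−0.000079 × 4000) = 0.729059
R(C) = exp(−0.000024 × 4000) = 0.908464
R(D) = exp(−0.000021 × 4000) = 0.919431
R(E) = exp(−0.0000025 × 4000) = 0.990050
R(F) = exp(−0.0000051 × 4000) = 0.979807
R(G) = exp(−0.000032 × 4000) = 0.879853
Series (A and B): 0.720363 × 0.729059 = 0.525187
Parallel ([0.525187] and C): 1 − (1 − 0.525187)(1 − 0.908464) = 0.956538
Series (D, E, and F): 0.919431 × 0.990050 × 0.979807 = 0.891901
Parallel ([0.891901] and G): 1 − (1 − 0.891901)(1 − 0.879853) = 0.987012
Series ([0.956538] and [0.987012]): 0.956538 × 0.987012 = 0.9441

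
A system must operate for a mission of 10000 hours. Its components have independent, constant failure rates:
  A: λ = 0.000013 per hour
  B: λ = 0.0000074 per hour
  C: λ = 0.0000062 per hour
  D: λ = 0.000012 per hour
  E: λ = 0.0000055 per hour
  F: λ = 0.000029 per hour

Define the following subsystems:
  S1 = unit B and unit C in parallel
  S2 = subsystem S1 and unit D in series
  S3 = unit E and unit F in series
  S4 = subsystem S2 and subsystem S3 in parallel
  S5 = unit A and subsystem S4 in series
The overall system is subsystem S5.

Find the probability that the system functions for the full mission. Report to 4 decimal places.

0.8481

R(A) = exp(−0.000013 × 10000) = 0.878095
R(B) = exp(−0.0000074 × 10000) = 0.928672
R(C) = exp(−0.0000062 × 10000) = 0.939883
R(D) = exp(−0.000012 × 10000) = 0.886920
R(E) = exp(−0.0000055 × 10000) = 0.946485
R(F) = exp(−0.000029 × 10000) = 0.748264
Parallel (B and C): 1 − (1 − 0.928672)(1 − 0.939883) = 0.995712
Series ([0.995712] and D): 0.995712 × 0.886920 = 0.883117
Series (E and F): 0.946485 × 0.748264 = 0.708221
Parallel ([0.883117] and [0.708221]): 1 − (1 − 0.883117)(1 − 0.708221) = 0.965896
Series (A and [0.965896]): 0.878095 × 0.965896 = 0.8481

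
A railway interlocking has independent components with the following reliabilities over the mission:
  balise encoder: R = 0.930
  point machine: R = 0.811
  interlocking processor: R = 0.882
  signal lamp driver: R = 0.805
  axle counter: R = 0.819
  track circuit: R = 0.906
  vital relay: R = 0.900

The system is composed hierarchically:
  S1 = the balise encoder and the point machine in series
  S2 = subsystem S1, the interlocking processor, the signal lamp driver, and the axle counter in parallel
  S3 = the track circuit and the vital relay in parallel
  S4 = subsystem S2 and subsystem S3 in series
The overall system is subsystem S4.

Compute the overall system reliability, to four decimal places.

Series (balise encoder and point machine): 0.930000 × 0.811000 = 0.754230
Parallel ([0.754230], interlocking processor, signal lamp driver, and axle counter): 1 − (1 − 0.754230)(1 − 0.882000)(1 − 0.805000)(1 − 0.819000) = 0.998976
Parallel (track circuit and vital relay): 1 − (1 − 0.906000)(1 − 0.900000) = 0.990600
Series ([0.998976] and [0.990600]): 0.998976 × 0.990600 = 0.9896

0.9896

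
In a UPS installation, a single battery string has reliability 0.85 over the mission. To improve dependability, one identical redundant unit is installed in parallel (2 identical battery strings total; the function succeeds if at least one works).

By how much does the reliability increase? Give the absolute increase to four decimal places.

0.1275

R_before = 0.85
R_after = 1 − (1 − 0.85)^2 = 0.9775
ΔR = 0.9775 − 0.85 = 0.1275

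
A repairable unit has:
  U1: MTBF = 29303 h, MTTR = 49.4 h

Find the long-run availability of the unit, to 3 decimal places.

A(U1) = MTBF/(MTBF+MTTR) = 29303/(29303+49.4) = 0.998

0.998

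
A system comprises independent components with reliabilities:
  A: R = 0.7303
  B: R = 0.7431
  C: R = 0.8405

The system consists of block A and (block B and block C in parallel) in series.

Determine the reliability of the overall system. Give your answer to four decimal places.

Parallel (B and C): 1 − (1 − 0.743100)(1 − 0.840500) = 0.959024
Series (A and [0.959024]): 0.730300 × 0.959024 = 0.7004

0.7004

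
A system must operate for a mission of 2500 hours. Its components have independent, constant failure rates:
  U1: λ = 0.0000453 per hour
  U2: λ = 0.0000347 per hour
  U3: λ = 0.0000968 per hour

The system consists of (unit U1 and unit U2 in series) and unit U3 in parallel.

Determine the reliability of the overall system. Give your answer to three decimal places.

R(U1) = exp(−0.0000453 × 2500) = 0.89293
R(U2) = exp(−0.0000347 × 2500) = 0.91691
R(U3) = exp(−0.0000968 × 2500) = 0.78506
Series (U1 and U2): 0.89293 × 0.91691 = 0.81874
Parallel ([0.81874] and U3): 1 − (1 − 0.81874)(1 − 0.78506) = 0.961

0.961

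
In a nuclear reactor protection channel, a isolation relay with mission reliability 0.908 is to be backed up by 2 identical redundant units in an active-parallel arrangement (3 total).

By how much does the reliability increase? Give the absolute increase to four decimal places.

0.0912

R_before = 0.908
R_after = 1 − (1 − 0.908)^3 = 0.9992
ΔR = 0.9992 − 0.908 = 0.0912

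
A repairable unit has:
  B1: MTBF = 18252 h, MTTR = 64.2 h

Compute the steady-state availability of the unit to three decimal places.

0.996

A(B1) = MTBF/(MTBF+MTTR) = 18252/(18252+64.2) = 0.996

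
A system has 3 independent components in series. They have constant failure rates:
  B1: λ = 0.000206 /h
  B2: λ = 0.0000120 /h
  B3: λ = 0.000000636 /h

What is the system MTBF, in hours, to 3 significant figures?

4570

Series of exponential components: λ_sys = Σ λ_i
λ_sys = 0.000206 + 0.0000120 + 0.000000636 = 2.1864e-04 /h
MTBF = 1 / λ_sys = 4570 h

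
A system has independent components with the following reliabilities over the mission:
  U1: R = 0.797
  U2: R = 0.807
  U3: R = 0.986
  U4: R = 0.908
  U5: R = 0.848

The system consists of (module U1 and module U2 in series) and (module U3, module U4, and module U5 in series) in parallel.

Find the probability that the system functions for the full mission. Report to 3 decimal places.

Series (U1 and U2): 0.79700 × 0.80700 = 0.64318
Series (U3, U4, and U5): 0.98600 × 0.90800 × 0.84800 = 0.75920
Parallel ([0.64318] and [0.75920]): 1 − (1 − 0.64318)(1 − 0.75920) = 0.914

0.914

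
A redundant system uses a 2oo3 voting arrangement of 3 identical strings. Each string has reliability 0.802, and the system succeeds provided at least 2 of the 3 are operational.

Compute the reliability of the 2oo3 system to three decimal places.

R = Σ_{i=2}^{3} C(3,i) p^i (1−p)^{3−i} with p = 0.802
C(3,2)·0.802^2·0.198^1 = 0.38206
C(3,3)·0.802^3·0.198^0 = 0.51585
Sum = 0.898

0.898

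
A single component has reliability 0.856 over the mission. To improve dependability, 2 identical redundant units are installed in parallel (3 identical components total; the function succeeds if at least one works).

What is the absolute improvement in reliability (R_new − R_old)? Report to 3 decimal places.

0.141

R_before = 0.856
R_after = 1 − (1 − 0.856)^3 = 0.997
ΔR = 0.997 − 0.856 = 0.141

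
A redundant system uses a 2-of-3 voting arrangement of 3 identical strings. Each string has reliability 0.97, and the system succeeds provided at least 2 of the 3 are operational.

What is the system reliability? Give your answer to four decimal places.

0.9974

R = Σ_{i=2}^{3} C(3,i) p^i (1−p)^{3−i} with p = 0.97
C(3,2)·0.97^2·0.03^1 = 0.084681
C(3,3)·0.97^3·0.03^0 = 0.912673
Sum = 0.9974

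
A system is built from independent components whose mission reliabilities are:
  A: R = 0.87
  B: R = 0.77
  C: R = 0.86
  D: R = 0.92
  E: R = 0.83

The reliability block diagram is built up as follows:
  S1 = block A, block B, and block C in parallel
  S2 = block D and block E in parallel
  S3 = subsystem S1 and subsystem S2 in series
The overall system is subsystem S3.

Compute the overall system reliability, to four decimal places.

0.9823

Parallel (A, B, and C): 1 − (1 − 0.870000)(1 − 0.770000)(1 − 0.860000) = 0.995814
Parallel (D and E): 1 − (1 − 0.920000)(1 − 0.830000) = 0.986400
Series ([0.995814] and [0.986400]): 0.995814 × 0.986400 = 0.9823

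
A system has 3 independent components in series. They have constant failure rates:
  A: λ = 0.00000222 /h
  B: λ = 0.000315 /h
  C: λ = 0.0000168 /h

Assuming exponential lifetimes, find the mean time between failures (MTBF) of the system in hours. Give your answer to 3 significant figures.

2990

Series of exponential components: λ_sys = Σ λ_i
λ_sys = 0.00000222 + 0.000315 + 0.0000168 = 3.3402e-04 /h
MTBF = 1 / λ_sys = 2990 h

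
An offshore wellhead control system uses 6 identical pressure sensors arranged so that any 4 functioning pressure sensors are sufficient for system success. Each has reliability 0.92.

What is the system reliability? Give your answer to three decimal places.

R = Σ_{i=4}^{6} C(6,i) p^i (1−p)^{6−i} with p = 0.92
C(6,4)·0.92^4·0.08^2 = 0.06877
C(6,5)·0.92^5·0.08^1 = 0.31636
C(6,6)·0.92^6·0.08^0 = 0.60636
Sum = 0.991

0.991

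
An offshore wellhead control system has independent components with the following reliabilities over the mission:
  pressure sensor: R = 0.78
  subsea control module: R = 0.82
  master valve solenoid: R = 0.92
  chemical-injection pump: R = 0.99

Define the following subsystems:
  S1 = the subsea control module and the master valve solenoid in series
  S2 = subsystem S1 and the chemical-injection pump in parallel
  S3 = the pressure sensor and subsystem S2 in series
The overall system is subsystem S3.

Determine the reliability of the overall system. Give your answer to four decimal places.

Series (subsea control module and master valve solenoid): 0.820000 × 0.920000 = 0.754400
Parallel ([0.754400] and chemical-injection pump): 1 − (1 − 0.754400)(1 − 0.990000) = 0.997544
Series (pressure sensor and [0.997544]): 0.780000 × 0.997544 = 0.7781

0.7781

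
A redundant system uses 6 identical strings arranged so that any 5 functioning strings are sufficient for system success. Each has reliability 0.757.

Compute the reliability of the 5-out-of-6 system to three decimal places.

R = Σ_{i=5}^{6} C(6,i) p^i (1−p)^{6−i} with p = 0.757
C(6,5)·0.757^5·0.243^1 = 0.36244
C(6,6)·0.757^6·0.243^0 = 0.18818
Sum = 0.551

0.551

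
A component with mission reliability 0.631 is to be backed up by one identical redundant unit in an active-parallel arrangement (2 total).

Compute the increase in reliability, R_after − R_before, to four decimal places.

0.2328

R_before = 0.631
R_after = 1 − (1 − 0.631)^2 = 0.8638
ΔR = 0.8638 − 0.631 = 0.2328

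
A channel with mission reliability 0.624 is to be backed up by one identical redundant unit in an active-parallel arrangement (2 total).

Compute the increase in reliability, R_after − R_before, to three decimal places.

0.235

R_before = 0.624
R_after = 1 − (1 − 0.624)^2 = 0.859
ΔR = 0.859 − 0.624 = 0.235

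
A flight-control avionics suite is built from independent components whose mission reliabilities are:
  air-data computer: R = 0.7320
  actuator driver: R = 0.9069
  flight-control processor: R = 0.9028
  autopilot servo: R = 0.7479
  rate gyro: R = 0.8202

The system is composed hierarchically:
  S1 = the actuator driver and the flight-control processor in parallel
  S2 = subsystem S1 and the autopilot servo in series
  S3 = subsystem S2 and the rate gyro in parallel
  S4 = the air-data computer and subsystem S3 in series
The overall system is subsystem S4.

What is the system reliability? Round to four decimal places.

0.6979

Parallel (actuator driver and flight-control processor): 1 − (1 − 0.906900)(1 − 0.902800) = 0.990951
Series ([0.990951] and autopilot servo): 0.990951 × 0.747900 = 0.741132
Parallel ([0.741132] and rate gyro): 1 − (1 − 0.741132)(1 − 0.820200) = 0.953456
Series (air-data computer and [0.953456]): 0.732000 × 0.953456 = 0.6979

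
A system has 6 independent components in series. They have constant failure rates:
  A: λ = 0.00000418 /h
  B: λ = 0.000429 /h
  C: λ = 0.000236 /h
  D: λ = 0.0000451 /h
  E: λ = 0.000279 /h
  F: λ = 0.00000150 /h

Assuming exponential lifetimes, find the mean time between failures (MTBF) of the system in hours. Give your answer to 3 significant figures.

1010

Series of exponential components: λ_sys = Σ λ_i
λ_sys = 0.00000418 + 0.000429 + 0.000236 + 0.0000451 + 0.000279 + 0.00000150 = 9.9478e-04 /h
MTBF = 1 / λ_sys = 1010 h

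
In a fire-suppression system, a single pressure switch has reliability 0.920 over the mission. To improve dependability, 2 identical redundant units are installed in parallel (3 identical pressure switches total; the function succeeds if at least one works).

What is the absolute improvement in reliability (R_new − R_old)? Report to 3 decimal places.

0.079

R_before = 0.920
R_after = 1 − (1 − 0.920)^3 = 0.999
ΔR = 0.999 − 0.920 = 0.079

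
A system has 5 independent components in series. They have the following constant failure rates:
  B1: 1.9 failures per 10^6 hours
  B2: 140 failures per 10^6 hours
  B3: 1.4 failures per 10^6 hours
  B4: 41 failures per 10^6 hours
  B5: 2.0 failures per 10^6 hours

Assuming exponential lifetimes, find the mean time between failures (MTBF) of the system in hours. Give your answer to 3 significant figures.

5370

Series of exponential components: λ_sys = Σ λ_i
λ_sys = 0.0000019 + 0.00014 + 0.0000014 + 0.000041 + 0.0000020 = 1.8630e-04 /h
MTBF = 1 / λ_sys = 5370 h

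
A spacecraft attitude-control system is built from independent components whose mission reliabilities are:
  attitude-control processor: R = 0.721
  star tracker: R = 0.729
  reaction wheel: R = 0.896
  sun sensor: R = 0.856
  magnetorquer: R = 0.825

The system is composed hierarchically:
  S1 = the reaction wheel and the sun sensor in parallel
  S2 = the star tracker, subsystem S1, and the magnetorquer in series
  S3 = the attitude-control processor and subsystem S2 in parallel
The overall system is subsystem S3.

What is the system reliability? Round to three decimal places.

Parallel (reaction wheel and sun sensor): 1 − (1 − 0.89600)(1 − 0.85600) = 0.98502
Series (star tracker, [0.98502], and magnetorquer): 0.72900 × 0.98502 × 0.82500 = 0.59242
Parallel (attitude-control processor and [0.59242]): 1 − (1 − 0.72100)(1 − 0.59242) = 0.886

0.886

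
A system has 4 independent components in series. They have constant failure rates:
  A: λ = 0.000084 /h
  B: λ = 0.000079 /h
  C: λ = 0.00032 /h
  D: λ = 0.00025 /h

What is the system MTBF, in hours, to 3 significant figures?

1360

Series of exponential components: λ_sys = Σ λ_i
λ_sys = 0.000084 + 0.000079 + 0.00032 + 0.00025 = 7.3300e-04 /h
MTBF = 1 / λ_sys = 1360 h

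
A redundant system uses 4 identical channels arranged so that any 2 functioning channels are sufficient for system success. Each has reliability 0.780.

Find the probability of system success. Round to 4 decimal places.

0.9644

R = Σ_{i=2}^{4} C(4,i) p^i (1−p)^{4−i} with p = 0.780
C(4,2)·0.780^2·0.220^2 = 0.176679
C(4,3)·0.780^3·0.220^1 = 0.417606
C(4,4)·0.780^4·0.220^0 = 0.370151
Sum = 0.9644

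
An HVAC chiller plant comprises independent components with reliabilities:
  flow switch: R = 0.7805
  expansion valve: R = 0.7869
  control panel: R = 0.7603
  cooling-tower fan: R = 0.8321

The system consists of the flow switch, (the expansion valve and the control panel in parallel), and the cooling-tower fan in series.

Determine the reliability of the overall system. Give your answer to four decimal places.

0.6163

Parallel (expansion valve and control panel): 1 − (1 − 0.786900)(1 − 0.760300) = 0.948920
Series (flow switch, [0.948920], and cooling-tower fan): 0.780500 × 0.948920 × 0.832100 = 0.6163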